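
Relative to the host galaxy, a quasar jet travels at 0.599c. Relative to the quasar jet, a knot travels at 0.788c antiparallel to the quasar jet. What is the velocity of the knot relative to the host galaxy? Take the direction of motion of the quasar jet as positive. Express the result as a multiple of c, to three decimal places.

With v = 0.599 and u' = -0.788 (in units of c),
u = (u' + v)/(1 + u'v/c²):
u = (-0.788 + 0.599) / (1 + (-0.788)·0.599) = -0.1890/0.5280 = -0.3580
(Galilean addition would give -0.189c.)

-0.358c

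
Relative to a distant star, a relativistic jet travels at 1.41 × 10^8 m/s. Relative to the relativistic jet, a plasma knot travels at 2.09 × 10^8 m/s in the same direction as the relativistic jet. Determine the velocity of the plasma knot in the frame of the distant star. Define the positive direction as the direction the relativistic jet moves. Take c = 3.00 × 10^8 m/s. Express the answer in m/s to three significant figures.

In units of c (dividing by 3.00 × 10^8 m/s): v = 0.470, u' = 0.697.
u = (u' + v)/(1 + u'v/c²):
u = (0.697 + 0.470) / (1 + 0.697·0.470) = 1.1667/1.3274 = 0.8789
(Galilean addition would give +1.167c, exceeding c.)
Converting back: u = 0.8789 × 3.00 × 10^8 m/s.

2.64 × 10^8 m/s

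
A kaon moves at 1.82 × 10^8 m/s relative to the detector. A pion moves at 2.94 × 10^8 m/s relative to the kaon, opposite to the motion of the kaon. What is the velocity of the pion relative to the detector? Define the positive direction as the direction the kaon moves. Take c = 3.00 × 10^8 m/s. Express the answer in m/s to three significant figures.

In units of c (dividing by 3.00 × 10^8 m/s): v = 0.607, u' = -0.980.
u = (u' + v)/(1 + u'v/c²):
u = (-0.980 + 0.607) / (1 + (-0.980)·0.607) = -0.3733/0.4055 = -0.9207
(Galilean addition would give -0.373c.)
Converting back: u = -0.9207 × 3.00 × 10^8 m/s.

-2.76 × 10^8 m/s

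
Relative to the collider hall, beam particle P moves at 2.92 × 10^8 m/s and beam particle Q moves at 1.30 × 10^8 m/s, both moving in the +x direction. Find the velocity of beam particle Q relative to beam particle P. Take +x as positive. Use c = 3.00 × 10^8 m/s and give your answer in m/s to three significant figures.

β_A = 0.973, β_B = 0.433 (dividing each by c = 3.00 × 10^8 m/s).
Transform to A's frame with the inverse velocity-addition law: u' = (u − v)/(1 − uv/c²), taking u = β_B and v = β_A.
u' = (0.433 − 0.973) / (1 − (0.973)(0.433)) = -0.5400/0.5782 = -0.9339.
u' = -0.9339 × 3.00 × 10^8 m/s.

-2.80 × 10^8 m/s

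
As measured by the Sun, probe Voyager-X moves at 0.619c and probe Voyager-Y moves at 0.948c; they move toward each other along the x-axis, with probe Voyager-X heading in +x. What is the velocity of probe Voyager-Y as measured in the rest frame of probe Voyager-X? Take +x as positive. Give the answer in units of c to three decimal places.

-0.988c

β_A = 0.619, β_B = -0.948.
Transform to A's frame with the inverse velocity-addition law: u' = (u − v)/(1 − uv/c²), taking u = β_B and v = β_A.
u' = (-0.948 − 0.619) / (1 − (0.619)(-0.948)) = -1.5670/1.5868 = -0.9875.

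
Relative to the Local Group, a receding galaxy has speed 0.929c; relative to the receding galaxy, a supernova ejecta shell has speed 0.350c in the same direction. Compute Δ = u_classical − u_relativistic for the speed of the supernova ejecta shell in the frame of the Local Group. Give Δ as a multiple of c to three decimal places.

Galilean: u_cl = 0.350 + 0.929 = 1.2790.
Relativistic: u_rel = (0.350 + 0.929) / (1 + 0.350·0.929) = 1.2790/1.3252 = 0.9652.
Δ = 1.2790 − 0.9652 = 0.3138.
(The classical prediction exceeds c; the relativistic result does not.)

Δ = 0.314c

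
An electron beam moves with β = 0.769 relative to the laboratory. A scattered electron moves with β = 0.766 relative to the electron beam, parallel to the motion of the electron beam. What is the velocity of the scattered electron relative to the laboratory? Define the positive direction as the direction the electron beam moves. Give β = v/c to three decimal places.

β = 0.966

With v = 0.769 and u' = 0.766 (in units of c),
u = (u' + v)/(1 + u'v/c²):
u = (0.766 + 0.769) / (1 + 0.766·0.769) = 1.5350/1.5891 = 0.9660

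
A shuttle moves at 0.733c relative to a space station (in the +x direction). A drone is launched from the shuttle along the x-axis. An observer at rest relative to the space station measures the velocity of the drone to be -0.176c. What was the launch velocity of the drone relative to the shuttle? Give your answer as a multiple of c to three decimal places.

-0.805c

Invert the composition law: u' = (u − v)/(1 − uv/c²).
u' = (-0.176 − 0.733) / (1 − (-0.176)(0.733)) = -0.9090/1.1290 = -0.8051.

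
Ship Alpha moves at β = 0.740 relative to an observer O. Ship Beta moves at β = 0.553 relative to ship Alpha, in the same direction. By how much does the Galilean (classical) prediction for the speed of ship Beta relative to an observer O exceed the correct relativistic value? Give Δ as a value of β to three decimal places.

Δ = 0.375

Galilean: u_cl = 0.553 + 0.740 = 1.2930.
Relativistic: u_rel = (0.553 + 0.740) / (1 + 0.553·0.740) = 1.2930/1.4092 = 0.9175.
Δ = 1.2930 − 0.9175 = 0.3755.
(The classical prediction exceeds c; the relativistic result does not.)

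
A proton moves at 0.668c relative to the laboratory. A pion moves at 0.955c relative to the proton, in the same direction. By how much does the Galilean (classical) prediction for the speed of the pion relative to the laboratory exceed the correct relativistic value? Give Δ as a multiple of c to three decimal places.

Δ = 0.632c

Galilean: u_cl = 0.955 + 0.668 = 1.6230.
Relativistic: u_rel = (0.955 + 0.668) / (1 + 0.955·0.668) = 1.6230/1.6379 = 0.9909.
Δ = 1.6230 − 0.9909 = 0.6321.
(The classical prediction exceeds c; the relativistic result does not.)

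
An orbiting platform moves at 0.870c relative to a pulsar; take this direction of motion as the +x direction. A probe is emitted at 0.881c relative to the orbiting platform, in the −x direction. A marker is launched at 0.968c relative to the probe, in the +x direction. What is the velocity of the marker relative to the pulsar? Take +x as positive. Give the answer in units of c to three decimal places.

Apply u = (u' + v)/(1 + u'v/c²) successively, working outward toward the pulsar.
Start: velocity of the orbiting platform relative to the pulsar = 0.8700c.
Compose with the probe (u' = -0.881 in the orbiting platform frame): u_1 = (-0.881 + 0.870) / (1 + (-0.881)·0.870) = -0.0110/0.2335 = -0.0471.
Compose with the marker (u' = 0.968 in the probe frame): u_2 = (0.968 + (-0.047)) / (1 + 0.968·(-0.047)) = 0.9209/0.9544 = 0.9649.

+0.965c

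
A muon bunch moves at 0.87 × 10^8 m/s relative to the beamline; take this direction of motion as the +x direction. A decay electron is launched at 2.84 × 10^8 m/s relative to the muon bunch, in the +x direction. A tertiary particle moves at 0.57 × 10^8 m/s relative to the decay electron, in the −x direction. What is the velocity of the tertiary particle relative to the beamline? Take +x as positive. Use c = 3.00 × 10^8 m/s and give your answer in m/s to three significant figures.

Apply u = (u' + v)/(1 + u'v/c²) successively, working outward toward the beamline.
(Dividing each given speed by c = 3.00 × 10^8 m/s to work in units of c.)
Start: velocity of the muon bunch relative to the beamline = 0.2900c.
Compose with the decay electron (u' = 0.947 in the muon bunch frame): u_1 = (0.947 + 0.290) / (1 + 0.947·0.290) = 1.2367/1.2745 = 0.9703.
Compose with the tertiary particle (u' = -0.190 in the decay electron frame): u_2 = (-0.190 + 0.970) / (1 + (-0.190)·0.970) = 0.7803/0.8156 = 0.9567.
So u = 0.9567 × 3.00 × 10^8 m/s.

+2.87 × 10^8 m/s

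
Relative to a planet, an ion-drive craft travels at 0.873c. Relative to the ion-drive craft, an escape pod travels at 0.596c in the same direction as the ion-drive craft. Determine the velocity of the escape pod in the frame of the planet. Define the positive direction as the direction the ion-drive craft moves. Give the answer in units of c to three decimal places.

With v = 0.873 and u' = 0.596 (in units of c),
u = (u' + v)/(1 + u'v/c²):
u = (0.596 + 0.873) / (1 + 0.596·0.873) = 1.4690/1.5203 = 0.9663

0.966c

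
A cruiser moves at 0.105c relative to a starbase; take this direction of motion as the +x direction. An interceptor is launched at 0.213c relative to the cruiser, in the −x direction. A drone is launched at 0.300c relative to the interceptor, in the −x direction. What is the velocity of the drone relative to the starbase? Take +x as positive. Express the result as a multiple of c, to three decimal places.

Apply u = (u' + v)/(1 + u'v/c²) successively, working outward toward the starbase.
Start: velocity of the cruiser relative to the starbase = 0.1050c.
Compose with the interceptor (u' = -0.213 in the cruiser frame): u_1 = (-0.213 + 0.105) / (1 + (-0.213)·0.105) = -0.1080/0.9776 = -0.1105.
Compose with the drone (u' = -0.300 in the interceptor frame): u_2 = (-0.300 + (-0.110)) / (1 + (-0.300)·(-0.110)) = -0.4105/1.0331 = -0.3973.

-0.397c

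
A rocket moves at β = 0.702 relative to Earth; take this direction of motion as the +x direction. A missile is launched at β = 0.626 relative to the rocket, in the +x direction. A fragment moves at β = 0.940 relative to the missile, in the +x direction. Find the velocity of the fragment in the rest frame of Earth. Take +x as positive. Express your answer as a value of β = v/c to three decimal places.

Apply u = (u' + v)/(1 + u'v/c²) successively, working outward toward Earth.
Start: velocity of the rocket relative to Earth = 0.7020c.
Compose with the missile (u' = 0.626 in the rocket frame): u_1 = (0.626 + 0.702) / (1 + 0.626·0.702) = 1.3280/1.4395 = 0.9226.
Compose with the fragment (u' = 0.940 in the missile frame): u_2 = (0.940 + 0.923) / (1 + 0.940·0.923) = 1.8626/1.8672 = 0.9975.

β = 0.998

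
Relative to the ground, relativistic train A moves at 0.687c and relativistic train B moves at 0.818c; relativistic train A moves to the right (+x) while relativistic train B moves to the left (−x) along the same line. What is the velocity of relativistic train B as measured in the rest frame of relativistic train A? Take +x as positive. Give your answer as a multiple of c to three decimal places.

-0.964c

β_A = 0.687, β_B = -0.818.
Transform to A's frame with the inverse velocity-addition law: u' = (u − v)/(1 − uv/c²), taking u = β_B and v = β_A.
u' = (-0.818 − 0.687) / (1 − (0.687)(-0.818)) = -1.5050/1.5620 = -0.9635.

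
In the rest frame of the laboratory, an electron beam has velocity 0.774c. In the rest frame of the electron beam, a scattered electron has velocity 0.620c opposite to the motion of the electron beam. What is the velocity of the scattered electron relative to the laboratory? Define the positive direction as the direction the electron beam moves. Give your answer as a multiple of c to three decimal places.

+0.296c

With v = 0.774 and u' = -0.620 (in units of c),
u = (u' + v)/(1 + u'v/c²):
u = (-0.620 + 0.774) / (1 + (-0.620)·0.774) = 0.1540/0.5201 = 0.2961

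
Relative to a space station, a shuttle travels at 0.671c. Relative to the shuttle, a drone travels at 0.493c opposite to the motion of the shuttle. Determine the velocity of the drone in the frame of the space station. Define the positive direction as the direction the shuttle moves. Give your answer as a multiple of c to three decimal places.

+0.266c

With v = 0.671 and u' = -0.493 (in units of c),
u = (u' + v)/(1 + u'v/c²):
u = (-0.493 + 0.671) / (1 + (-0.493)·0.671) = 0.1780/0.6692 = 0.2660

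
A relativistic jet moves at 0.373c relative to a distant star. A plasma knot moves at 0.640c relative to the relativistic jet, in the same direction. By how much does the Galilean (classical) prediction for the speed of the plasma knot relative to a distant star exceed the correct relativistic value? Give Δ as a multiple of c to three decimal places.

Δ = 0.195c

Galilean: u_cl = 0.640 + 0.373 = 1.0130.
Relativistic: u_rel = (0.640 + 0.373) / (1 + 0.640·0.373) = 1.0130/1.2387 = 0.8178.
Δ = 1.0130 − 0.8178 = 0.1952.
(The classical prediction exceeds c; the relativistic result does not.)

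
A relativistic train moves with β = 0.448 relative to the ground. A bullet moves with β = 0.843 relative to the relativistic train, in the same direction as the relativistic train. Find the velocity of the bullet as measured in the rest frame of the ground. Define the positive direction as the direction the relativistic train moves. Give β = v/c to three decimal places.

With v = 0.448 and u' = 0.843 (in units of c),
u = (u' + v)/(1 + u'v/c²):
u = (0.843 + 0.448) / (1 + 0.843·0.448) = 1.2910/1.3777 = 0.9371

β = 0.937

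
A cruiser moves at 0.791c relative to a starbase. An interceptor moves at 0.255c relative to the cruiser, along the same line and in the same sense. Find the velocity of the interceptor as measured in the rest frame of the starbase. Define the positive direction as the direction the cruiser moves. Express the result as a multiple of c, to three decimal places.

With v = 0.791 and u' = 0.255 (in units of c),
u = (u' + v)/(1 + u'v/c²):
u = (0.255 + 0.791) / (1 + 0.255·0.791) = 1.0460/1.2017 = 0.8704

0.870c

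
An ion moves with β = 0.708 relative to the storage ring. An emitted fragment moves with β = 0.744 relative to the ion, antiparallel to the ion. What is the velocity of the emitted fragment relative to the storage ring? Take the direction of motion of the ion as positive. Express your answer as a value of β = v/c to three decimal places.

With v = 0.708 and u' = -0.744 (in units of c),
u = (u' + v)/(1 + u'v/c²):
u = (-0.744 + 0.708) / (1 + (-0.744)·0.708) = -0.0360/0.4732 = -0.0761

β = -0.076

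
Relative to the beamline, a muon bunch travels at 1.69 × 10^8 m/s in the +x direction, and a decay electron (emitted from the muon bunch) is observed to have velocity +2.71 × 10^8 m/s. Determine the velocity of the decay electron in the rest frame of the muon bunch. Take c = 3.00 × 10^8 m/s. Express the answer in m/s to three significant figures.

v = 0.563c, u = 0.903c.
Invert the composition law: u' = (u − v)/(1 − uv/c²).
u' = (0.903 − 0.563) / (1 − (0.903)(0.563)) = 0.3400/0.4911 = 0.6923.
u' = 0.6923 × 3.00 × 10^8 m/s.

+2.08 × 10^8 m/s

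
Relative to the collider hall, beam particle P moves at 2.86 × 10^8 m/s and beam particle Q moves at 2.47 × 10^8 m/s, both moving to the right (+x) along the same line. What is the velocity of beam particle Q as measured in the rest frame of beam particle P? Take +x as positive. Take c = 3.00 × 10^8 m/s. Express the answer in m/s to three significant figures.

-1.81 × 10^8 m/s

β_A = 0.953, β_B = 0.823 (dividing each by c = 3.00 × 10^8 m/s).
Transform to A's frame with the inverse velocity-addition law: u' = (u − v)/(1 − uv/c²), taking u = β_B and v = β_A.
u' = (0.823 − 0.953) / (1 − (0.953)(0.823)) = -0.1300/0.2151 = -0.6044.
u' = -0.6044 × 3.00 × 10^8 m/s.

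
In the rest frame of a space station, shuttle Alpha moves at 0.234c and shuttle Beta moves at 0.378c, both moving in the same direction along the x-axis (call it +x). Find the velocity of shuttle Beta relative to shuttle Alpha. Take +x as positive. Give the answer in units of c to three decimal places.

β_A = 0.234, β_B = 0.378.
Transform to A's frame with the inverse velocity-addition law: u' = (u − v)/(1 − uv/c²), taking u = β_B and v = β_A.
u' = (0.378 − 0.234) / (1 − (0.234)(0.378)) = 0.1440/0.9115 = 0.1580.

+0.158c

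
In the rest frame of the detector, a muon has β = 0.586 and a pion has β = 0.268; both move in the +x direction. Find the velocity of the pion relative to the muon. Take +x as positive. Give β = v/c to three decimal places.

β = -0.377

β_A = 0.586, β_B = 0.268.
Transform to A's frame with the inverse velocity-addition law: u' = (u − v)/(1 − uv/c²), taking u = β_B and v = β_A.
u' = (0.268 − 0.586) / (1 − (0.586)(0.268)) = -0.3180/0.8430 = -0.3772.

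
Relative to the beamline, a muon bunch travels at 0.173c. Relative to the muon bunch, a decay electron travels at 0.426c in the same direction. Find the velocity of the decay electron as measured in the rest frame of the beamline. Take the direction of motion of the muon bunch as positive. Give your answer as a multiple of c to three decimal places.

0.558c

With v = 0.173 and u' = 0.426 (in units of c),
u = (u' + v)/(1 + u'v/c²):
u = (0.426 + 0.173) / (1 + 0.426·0.173) = 0.5990/1.0737 = 0.5579
(Galilean addition would give +0.599c.)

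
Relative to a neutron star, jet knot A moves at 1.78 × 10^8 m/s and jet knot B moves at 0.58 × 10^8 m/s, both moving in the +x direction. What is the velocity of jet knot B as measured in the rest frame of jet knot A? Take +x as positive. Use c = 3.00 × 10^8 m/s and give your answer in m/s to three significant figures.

-1.36 × 10^8 m/s

β_A = 0.593, β_B = 0.193 (dividing each by c = 3.00 × 10^8 m/s).
Transform to A's frame with the inverse velocity-addition law: u' = (u − v)/(1 − uv/c²), taking u = β_B and v = β_A.
u' = (0.193 − 0.593) / (1 − (0.593)(0.193)) = -0.4000/0.8853 = -0.4518.
u' = -0.4518 × 3.00 × 10^8 m/s.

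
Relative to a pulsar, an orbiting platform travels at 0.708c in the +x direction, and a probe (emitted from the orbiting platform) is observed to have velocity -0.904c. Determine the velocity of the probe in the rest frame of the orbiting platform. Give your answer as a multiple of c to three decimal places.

Invert the composition law: u' = (u − v)/(1 − uv/c²).
u' = (-0.904 − 0.708) / (1 − (-0.904)(0.708)) = -1.6120/1.6400 = -0.9829.

-0.983c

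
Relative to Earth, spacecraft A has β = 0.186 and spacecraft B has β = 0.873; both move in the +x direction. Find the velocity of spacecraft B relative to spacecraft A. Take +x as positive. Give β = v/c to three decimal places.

β_A = 0.186, β_B = 0.873.
Transform to A's frame with the inverse velocity-addition law: u' = (u − v)/(1 − uv/c²), taking u = β_B and v = β_A.
u' = (0.873 − 0.186) / (1 − (0.186)(0.873)) = 0.6870/0.8376 = 0.8202.

β = +0.820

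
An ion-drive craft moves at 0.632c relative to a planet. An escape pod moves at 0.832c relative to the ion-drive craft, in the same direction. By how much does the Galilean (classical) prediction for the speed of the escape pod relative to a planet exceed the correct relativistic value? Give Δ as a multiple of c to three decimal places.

Galilean: u_cl = 0.832 + 0.632 = 1.4640.
Relativistic: u_rel = (0.832 + 0.632) / (1 + 0.832·0.632) = 1.4640/1.5258 = 0.9595.
Δ = 1.4640 − 0.9595 = 0.5045.
(The classical prediction exceeds c; the relativistic result does not.)

Δ = 0.505c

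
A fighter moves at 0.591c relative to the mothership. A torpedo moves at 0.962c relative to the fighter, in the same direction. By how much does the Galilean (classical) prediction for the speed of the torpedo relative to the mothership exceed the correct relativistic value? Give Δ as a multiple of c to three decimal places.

Galilean: u_cl = 0.962 + 0.591 = 1.5530.
Relativistic: u_rel = (0.962 + 0.591) / (1 + 0.962·0.591) = 1.5530/1.5685 = 0.9901.
Δ = 1.5530 − 0.9901 = 0.5629.
(The classical prediction exceeds c; the relativistic result does not.)

Δ = 0.563c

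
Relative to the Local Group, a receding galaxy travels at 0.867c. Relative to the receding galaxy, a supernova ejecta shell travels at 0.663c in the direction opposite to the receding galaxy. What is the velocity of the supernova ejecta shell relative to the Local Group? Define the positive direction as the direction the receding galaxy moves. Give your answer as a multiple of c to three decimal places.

With v = 0.867 and u' = -0.663 (in units of c),
u = (u' + v)/(1 + u'v/c²):
u = (-0.663 + 0.867) / (1 + (-0.663)·0.867) = 0.2040/0.4252 = 0.4798

+0.480c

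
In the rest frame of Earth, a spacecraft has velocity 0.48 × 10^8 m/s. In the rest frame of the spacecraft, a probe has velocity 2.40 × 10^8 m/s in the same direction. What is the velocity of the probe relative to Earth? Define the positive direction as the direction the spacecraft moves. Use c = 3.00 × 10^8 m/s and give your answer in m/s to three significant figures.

2.55 × 10^8 m/s

In units of c (dividing by 3.00 × 10^8 m/s): v = 0.160, u' = 0.800.
u = (u' + v)/(1 + u'v/c²):
u = (0.800 + 0.160) / (1 + 0.800·0.160) = 0.9600/1.1280 = 0.8511
(Galilean addition would give +0.960c.)
Converting back: u = 0.8511 × 3.00 × 10^8 m/s.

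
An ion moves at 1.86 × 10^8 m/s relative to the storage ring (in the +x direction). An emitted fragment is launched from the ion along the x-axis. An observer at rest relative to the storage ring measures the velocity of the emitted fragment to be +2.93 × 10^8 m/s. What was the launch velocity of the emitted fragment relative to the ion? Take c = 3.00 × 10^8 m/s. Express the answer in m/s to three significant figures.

+2.71 × 10^8 m/s

v = 0.620c, u = 0.977c.
Invert the composition law: u' = (u − v)/(1 − uv/c²).
u' = (0.977 − 0.620) / (1 − (0.977)(0.620)) = 0.3567/0.3945 = 0.9042.
u' = 0.9042 × 3.00 × 10^8 m/s.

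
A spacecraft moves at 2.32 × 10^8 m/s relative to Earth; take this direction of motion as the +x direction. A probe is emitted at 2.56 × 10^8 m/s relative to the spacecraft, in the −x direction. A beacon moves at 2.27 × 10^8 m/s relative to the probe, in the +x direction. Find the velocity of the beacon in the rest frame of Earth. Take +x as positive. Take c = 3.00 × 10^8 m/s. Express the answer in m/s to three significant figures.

Apply u = (u' + v)/(1 + u'v/c²) successively, working outward toward Earth.
(Dividing each given speed by c = 3.00 × 10^8 m/s to work in units of c.)
Start: velocity of the spacecraft relative to Earth = 0.7733c.
Compose with the probe (u' = -0.853 in the spacecraft frame): u_1 = (-0.853 + 0.773) / (1 + (-0.853)·0.773) = -0.0800/0.3401 = -0.2352.
Compose with the beacon (u' = 0.757 in the probe frame): u_2 = (0.757 + (-0.235)) / (1 + 0.757·(-0.235)) = 0.5214/0.8220 = 0.6343.
So u = 0.6343 × 3.00 × 10^8 m/s.

+1.90 × 10^8 m/s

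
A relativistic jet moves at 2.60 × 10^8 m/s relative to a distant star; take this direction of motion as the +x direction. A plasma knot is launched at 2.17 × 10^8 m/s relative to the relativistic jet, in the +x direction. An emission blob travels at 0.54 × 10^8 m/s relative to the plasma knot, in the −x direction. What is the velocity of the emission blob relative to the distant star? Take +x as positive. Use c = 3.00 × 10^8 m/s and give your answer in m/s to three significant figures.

+2.90 × 10^8 m/s

Apply u = (u' + v)/(1 + u'v/c²) successively, working outward toward the distant star.
(Dividing each given speed by c = 3.00 × 10^8 m/s to work in units of c.)
Start: velocity of the relativistic jet relative to the distant star = 0.8667c.
Compose with the plasma knot (u' = 0.723 in the relativistic jet frame): u_1 = (0.723 + 0.867) / (1 + 0.723·0.867) = 1.5900/1.6269 = 0.9773.
Compose with the emission blob (u' = -0.180 in the plasma knot frame): u_2 = (-0.180 + 0.977) / (1 + (-0.180)·0.977) = 0.7973/0.8241 = 0.9675.
So u = 0.9675 × 3.00 × 10^8 m/s.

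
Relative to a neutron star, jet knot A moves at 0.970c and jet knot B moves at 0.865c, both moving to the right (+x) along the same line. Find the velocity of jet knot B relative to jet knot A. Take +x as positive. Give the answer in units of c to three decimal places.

β_A = 0.970, β_B = 0.865.
Transform to A's frame with the inverse velocity-addition law: u' = (u − v)/(1 − uv/c²), taking u = β_B and v = β_A.
u' = (0.865 − 0.970) / (1 − (0.970)(0.865)) = -0.1050/0.1610 = -0.6524.

-0.652c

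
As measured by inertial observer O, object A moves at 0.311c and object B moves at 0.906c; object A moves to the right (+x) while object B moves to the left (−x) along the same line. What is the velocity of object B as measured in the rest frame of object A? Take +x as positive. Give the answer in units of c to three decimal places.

β_A = 0.311, β_B = -0.906.
Transform to A's frame with the inverse velocity-addition law: u' = (u − v)/(1 − uv/c²), taking u = β_B and v = β_A.
u' = (-0.906 − 0.311) / (1 − (0.311)(-0.906)) = -1.2170/1.2818 = -0.9495.

-0.949c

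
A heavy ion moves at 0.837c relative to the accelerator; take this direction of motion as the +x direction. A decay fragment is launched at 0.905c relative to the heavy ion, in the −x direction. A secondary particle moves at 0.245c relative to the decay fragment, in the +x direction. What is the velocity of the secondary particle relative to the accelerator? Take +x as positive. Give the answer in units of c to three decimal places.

-0.038c

Apply u = (u' + v)/(1 + u'v/c²) successively, working outward toward the accelerator.
Start: velocity of the heavy ion relative to the accelerator = 0.8370c.
Compose with the decay fragment (u' = -0.905 in the heavy ion frame): u_1 = (-0.905 + 0.837) / (1 + (-0.905)·0.837) = -0.0680/0.2425 = -0.2804.
Compose with the secondary particle (u' = 0.245 in the decay fragment frame): u_2 = (0.245 + (-0.280)) / (1 + 0.245·(-0.280)) = -0.0354/0.9313 = -0.0380.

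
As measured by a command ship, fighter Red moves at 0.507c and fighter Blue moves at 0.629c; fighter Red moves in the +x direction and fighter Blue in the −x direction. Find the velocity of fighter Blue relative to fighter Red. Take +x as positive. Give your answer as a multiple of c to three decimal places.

-0.861c

β_A = 0.507, β_B = -0.629.
Transform to A's frame with the inverse velocity-addition law: u' = (u − v)/(1 − uv/c²), taking u = β_B and v = β_A.
u' = (-0.629 − 0.507) / (1 − (0.507)(-0.629)) = -1.1360/1.3189 = -0.8613.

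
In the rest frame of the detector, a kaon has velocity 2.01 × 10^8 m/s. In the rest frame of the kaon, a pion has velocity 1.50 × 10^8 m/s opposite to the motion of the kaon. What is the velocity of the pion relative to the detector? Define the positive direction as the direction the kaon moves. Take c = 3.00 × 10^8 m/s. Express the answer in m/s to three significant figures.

In units of c (dividing by 3.00 × 10^8 m/s): v = 0.670, u' = -0.500.
u = (u' + v)/(1 + u'v/c²):
u = (-0.500 + 0.670) / (1 + (-0.500)·0.670) = 0.1700/0.6650 = 0.2556
Converting back: u = 0.2556 × 3.00 × 10^8 m/s.

+7.67 × 10^7 m/s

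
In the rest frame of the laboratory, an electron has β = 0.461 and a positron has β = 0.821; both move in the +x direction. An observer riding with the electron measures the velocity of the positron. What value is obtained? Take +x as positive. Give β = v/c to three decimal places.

β_A = 0.461, β_B = 0.821.
Transform to A's frame with the inverse velocity-addition law: u' = (u − v)/(1 − uv/c²), taking u = β_B and v = β_A.
u' = (0.821 − 0.461) / (1 − (0.461)(0.821)) = 0.3600/0.6215 = 0.5792.

β = +0.579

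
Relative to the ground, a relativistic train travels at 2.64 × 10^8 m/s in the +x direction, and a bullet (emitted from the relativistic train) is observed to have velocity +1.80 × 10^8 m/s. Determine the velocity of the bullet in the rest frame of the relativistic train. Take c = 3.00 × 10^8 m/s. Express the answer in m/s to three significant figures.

v = 0.880c, u = 0.600c.
Invert the composition law: u' = (u − v)/(1 − uv/c²).
u' = (0.600 − 0.880) / (1 − (0.600)(0.880)) = -0.2800/0.4720 = -0.5932.
u' = -0.5932 × 3.00 × 10^8 m/s.

-1.78 × 10^8 m/s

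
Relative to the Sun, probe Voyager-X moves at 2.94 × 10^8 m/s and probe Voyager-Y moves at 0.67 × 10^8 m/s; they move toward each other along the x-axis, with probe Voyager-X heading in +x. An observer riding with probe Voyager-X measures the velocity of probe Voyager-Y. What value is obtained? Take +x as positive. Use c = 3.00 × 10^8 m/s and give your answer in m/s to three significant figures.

β_A = 0.980, β_B = -0.223 (dividing each by c = 3.00 × 10^8 m/s).
Transform to A's frame with the inverse velocity-addition law: u' = (u − v)/(1 − uv/c²), taking u = β_B and v = β_A.
u' = (-0.223 − 0.980) / (1 − (0.980)(-0.223)) = -1.2033/1.2189 = -0.9873.
u' = -0.9873 × 3.00 × 10^8 m/s.

-2.96 × 10^8 m/s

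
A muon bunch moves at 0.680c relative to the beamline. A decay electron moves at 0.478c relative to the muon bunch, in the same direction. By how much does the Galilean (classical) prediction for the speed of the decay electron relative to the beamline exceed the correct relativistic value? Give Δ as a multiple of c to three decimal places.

Δ = 0.284c

Galilean: u_cl = 0.478 + 0.680 = 1.1580.
Relativistic: u_rel = (0.478 + 0.680) / (1 + 0.478·0.680) = 1.1580/1.3250 = 0.8739.
Δ = 1.1580 − 0.8739 = 0.2841.
(The classical prediction exceeds c; the relativistic result does not.)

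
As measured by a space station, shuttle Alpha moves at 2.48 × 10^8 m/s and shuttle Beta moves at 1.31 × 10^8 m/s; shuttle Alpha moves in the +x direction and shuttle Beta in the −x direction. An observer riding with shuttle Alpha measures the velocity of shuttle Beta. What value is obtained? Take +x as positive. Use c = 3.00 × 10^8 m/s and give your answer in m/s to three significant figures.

β_A = 0.827, β_B = -0.437 (dividing each by c = 3.00 × 10^8 m/s).
Transform to A's frame with the inverse velocity-addition law: u' = (u − v)/(1 − uv/c²), taking u = β_B and v = β_A.
u' = (-0.437 − 0.827) / (1 − (0.827)(-0.437)) = -1.2633/1.3610 = -0.9283.
u' = -0.9283 × 3.00 × 10^8 m/s.

-2.78 × 10^8 m/s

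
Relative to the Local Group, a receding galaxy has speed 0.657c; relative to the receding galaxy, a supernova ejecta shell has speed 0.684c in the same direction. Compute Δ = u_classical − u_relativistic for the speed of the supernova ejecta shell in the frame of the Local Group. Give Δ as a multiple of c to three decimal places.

Δ = 0.416c

Galilean: u_cl = 0.684 + 0.657 = 1.3410.
Relativistic: u_rel = (0.684 + 0.657) / (1 + 0.684·0.657) = 1.3410/1.4494 = 0.9252.
Δ = 1.3410 − 0.9252 = 0.4158.
(The classical prediction exceeds c; the relativistic result does not.)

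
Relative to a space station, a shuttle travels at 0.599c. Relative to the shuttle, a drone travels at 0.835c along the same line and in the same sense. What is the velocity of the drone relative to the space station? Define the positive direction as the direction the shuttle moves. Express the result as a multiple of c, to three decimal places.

With v = 0.599 and u' = 0.835 (in units of c),
u = (u' + v)/(1 + u'v/c²):
u = (0.835 + 0.599) / (1 + 0.835·0.599) = 1.4340/1.5002 = 0.9559

0.956c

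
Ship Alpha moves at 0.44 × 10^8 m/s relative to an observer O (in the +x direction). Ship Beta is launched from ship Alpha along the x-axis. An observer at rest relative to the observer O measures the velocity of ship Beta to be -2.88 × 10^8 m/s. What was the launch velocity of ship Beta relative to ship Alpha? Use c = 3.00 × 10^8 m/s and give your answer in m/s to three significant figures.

v = 0.147c, u = -0.960c.
Invert the composition law: u' = (u − v)/(1 − uv/c²).
u' = (-0.960 − 0.147) / (1 − (-0.960)(0.147)) = -1.1067/1.1408 = -0.9701.
u' = -0.9701 × 3.00 × 10^8 m/s.

-2.91 × 10^8 m/s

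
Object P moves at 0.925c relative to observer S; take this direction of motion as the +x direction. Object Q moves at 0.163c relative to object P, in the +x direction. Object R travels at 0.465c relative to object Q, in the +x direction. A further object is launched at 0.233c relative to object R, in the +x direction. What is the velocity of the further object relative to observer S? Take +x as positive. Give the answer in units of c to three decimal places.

0.987c

Apply u = (u' + v)/(1 + u'v/c²) successively, working outward toward observer S.
Start: velocity of object P relative to observer S = 0.9250c.
Compose with object Q (u' = 0.163 in object P frame): u_1 = (0.163 + 0.925) / (1 + 0.163·0.925) = 1.0880/1.1508 = 0.9454.
Compose with object R (u' = 0.465 in object Q frame): u_2 = (0.465 + 0.945) / (1 + 0.465·0.945) = 1.4104/1.4396 = 0.9797.
Compose with the further object (u' = 0.233 in object R frame): u_3 = (0.233 + 0.980) / (1 + 0.233·0.980) = 1.2127/1.2283 = 0.9873.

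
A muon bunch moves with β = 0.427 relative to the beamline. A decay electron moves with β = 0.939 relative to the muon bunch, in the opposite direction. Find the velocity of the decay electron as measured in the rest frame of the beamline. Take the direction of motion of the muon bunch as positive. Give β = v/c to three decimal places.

β = -0.855

With v = 0.427 and u' = -0.939 (in units of c),
u = (u' + v)/(1 + u'v/c²):
u = (-0.939 + 0.427) / (1 + (-0.939)·0.427) = -0.5120/0.5990 = -0.8547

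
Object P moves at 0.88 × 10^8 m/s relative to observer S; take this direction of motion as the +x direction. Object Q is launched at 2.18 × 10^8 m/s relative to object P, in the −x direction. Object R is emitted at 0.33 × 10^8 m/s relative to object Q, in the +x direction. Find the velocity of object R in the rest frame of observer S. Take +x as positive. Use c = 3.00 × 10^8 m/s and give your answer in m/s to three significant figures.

-1.41 × 10^8 m/s

Apply u = (u' + v)/(1 + u'v/c²) successively, working outward toward observer S.
(Dividing each given speed by c = 3.00 × 10^8 m/s to work in units of c.)
Start: velocity of object P relative to observer S = 0.2933c.
Compose with object Q (u' = -0.727 in object P frame): u_1 = (-0.727 + 0.293) / (1 + (-0.727)·0.293) = -0.4333/0.7868 = -0.5507.
Compose with object R (u' = 0.110 in object Q frame): u_2 = (0.110 + (-0.551)) / (1 + 0.110·(-0.551)) = -0.4407/0.9394 = -0.4691.
So u = -0.4691 × 3.00 × 10^8 m/s.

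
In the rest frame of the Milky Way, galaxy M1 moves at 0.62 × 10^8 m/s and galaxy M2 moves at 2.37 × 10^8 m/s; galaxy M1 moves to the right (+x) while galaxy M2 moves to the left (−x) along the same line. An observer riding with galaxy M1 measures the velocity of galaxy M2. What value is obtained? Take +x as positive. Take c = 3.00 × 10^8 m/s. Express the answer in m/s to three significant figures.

-2.57 × 10^8 m/s

β_A = 0.207, β_B = -0.790 (dividing each by c = 3.00 × 10^8 m/s).
Transform to A's frame with the inverse velocity-addition law: u' = (u − v)/(1 − uv/c²), taking u = β_B and v = β_A.
u' = (-0.790 − 0.207) / (1 − (0.207)(-0.790)) = -0.9967/1.1633 = -0.8568.
u' = -0.8568 × 3.00 × 10^8 m/s.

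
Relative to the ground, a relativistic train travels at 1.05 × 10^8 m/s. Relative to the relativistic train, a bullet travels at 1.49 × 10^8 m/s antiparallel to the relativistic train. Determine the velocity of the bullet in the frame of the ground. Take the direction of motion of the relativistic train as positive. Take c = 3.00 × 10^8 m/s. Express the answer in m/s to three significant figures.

-5.33 × 10^7 m/s

In units of c (dividing by 3.00 × 10^8 m/s): v = 0.350, u' = -0.497.
u = (u' + v)/(1 + u'v/c²):
u = (-0.497 + 0.350) / (1 + (-0.497)·0.350) = -0.1467/0.8262 = -0.1775
Converting back: u = -0.1775 × 3.00 × 10^8 m/s.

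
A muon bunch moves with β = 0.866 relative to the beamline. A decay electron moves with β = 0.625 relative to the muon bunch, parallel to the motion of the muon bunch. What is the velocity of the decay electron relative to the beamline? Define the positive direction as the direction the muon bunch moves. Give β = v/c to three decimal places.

β = 0.967

With v = 0.866 and u' = 0.625 (in units of c),
u = (u' + v)/(1 + u'v/c²):
u = (0.625 + 0.866) / (1 + 0.625·0.866) = 1.4910/1.5413 = 0.9674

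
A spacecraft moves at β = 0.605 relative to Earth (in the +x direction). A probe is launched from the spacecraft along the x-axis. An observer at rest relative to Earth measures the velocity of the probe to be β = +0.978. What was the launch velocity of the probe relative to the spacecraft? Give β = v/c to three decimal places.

β = +0.914

Invert the composition law: u' = (u − v)/(1 − uv/c²).
u' = (0.978 − 0.605) / (1 − (0.978)(0.605)) = 0.3730/0.4083 = 0.9135.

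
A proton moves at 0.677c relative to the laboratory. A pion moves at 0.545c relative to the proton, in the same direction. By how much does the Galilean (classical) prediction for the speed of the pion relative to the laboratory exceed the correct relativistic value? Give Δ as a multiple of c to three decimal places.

Δ = 0.329c

Galilean: u_cl = 0.545 + 0.677 = 1.2220.
Relativistic: u_rel = (0.545 + 0.677) / (1 + 0.545·0.677) = 1.2220/1.3690 = 0.8926.
Δ = 1.2220 − 0.8926 = 0.3294.
(The classical prediction exceeds c; the relativistic result does not.)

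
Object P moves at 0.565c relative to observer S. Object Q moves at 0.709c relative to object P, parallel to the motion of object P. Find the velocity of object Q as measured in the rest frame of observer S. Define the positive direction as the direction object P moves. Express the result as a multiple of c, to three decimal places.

With v = 0.565 and u' = 0.709 (in units of c),
u = (u' + v)/(1 + u'v/c²):
u = (0.709 + 0.565) / (1 + 0.709·0.565) = 1.2740/1.4006 = 0.9096

0.910c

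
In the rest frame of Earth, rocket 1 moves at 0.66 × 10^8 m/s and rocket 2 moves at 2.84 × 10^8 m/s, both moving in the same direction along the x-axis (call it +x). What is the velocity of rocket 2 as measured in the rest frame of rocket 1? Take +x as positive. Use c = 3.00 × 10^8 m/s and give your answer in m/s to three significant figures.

β_A = 0.220, β_B = 0.947 (dividing each by c = 3.00 × 10^8 m/s).
Transform to A's frame with the inverse velocity-addition law: u' = (u − v)/(1 − uv/c²), taking u = β_B and v = β_A.
u' = (0.947 − 0.220) / (1 − (0.220)(0.947)) = 0.7267/0.7917 = 0.9178.
u' = 0.9178 × 3.00 × 10^8 m/s.

+2.75 × 10^8 m/s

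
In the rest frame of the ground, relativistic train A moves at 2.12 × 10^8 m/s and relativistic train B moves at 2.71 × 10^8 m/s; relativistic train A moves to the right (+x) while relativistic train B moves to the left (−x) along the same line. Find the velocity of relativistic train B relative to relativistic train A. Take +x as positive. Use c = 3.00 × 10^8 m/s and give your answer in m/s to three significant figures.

-2.95 × 10^8 m/s

β_A = 0.707, β_B = -0.903 (dividing each by c = 3.00 × 10^8 m/s).
Transform to A's frame with the inverse velocity-addition law: u' = (u − v)/(1 − uv/c²), taking u = β_B and v = β_A.
u' = (-0.903 − 0.707) / (1 − (0.707)(-0.903)) = -1.6100/1.6384 = -0.9827.
u' = -0.9827 × 3.00 × 10^8 m/s.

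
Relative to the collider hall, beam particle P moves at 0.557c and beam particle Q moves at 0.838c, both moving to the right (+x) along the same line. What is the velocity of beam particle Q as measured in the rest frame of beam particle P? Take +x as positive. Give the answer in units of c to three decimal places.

+0.527c

β_A = 0.557, β_B = 0.838.
Transform to A's frame with the inverse velocity-addition law: u' = (u − v)/(1 − uv/c²), taking u = β_B and v = β_A.
u' = (0.838 − 0.557) / (1 − (0.557)(0.838)) = 0.2810/0.5332 = 0.5270.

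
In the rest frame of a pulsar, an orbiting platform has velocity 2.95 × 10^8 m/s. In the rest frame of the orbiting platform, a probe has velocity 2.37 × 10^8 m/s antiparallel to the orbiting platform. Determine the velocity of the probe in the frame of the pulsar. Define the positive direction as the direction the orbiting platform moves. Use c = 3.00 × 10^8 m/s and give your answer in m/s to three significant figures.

+2.60 × 10^8 m/s

In units of c (dividing by 3.00 × 10^8 m/s): v = 0.983, u' = -0.790.
u = (u' + v)/(1 + u'v/c²):
u = (-0.790 + 0.983) / (1 + (-0.790)·0.983) = 0.1933/0.2232 = 0.8663
(Galilean addition would give +0.193c.)
Converting back: u = 0.8663 × 3.00 × 10^8 m/s.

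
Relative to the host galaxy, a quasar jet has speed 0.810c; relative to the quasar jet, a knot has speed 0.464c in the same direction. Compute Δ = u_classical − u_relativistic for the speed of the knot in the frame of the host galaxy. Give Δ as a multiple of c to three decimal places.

Δ = 0.348c

Galilean: u_cl = 0.464 + 0.810 = 1.2740.
Relativistic: u_rel = (0.464 + 0.810) / (1 + 0.464·0.810) = 1.2740/1.3758 = 0.9260.
Δ = 1.2740 − 0.9260 = 0.3480.
(The classical prediction exceeds c; the relativistic result does not.)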